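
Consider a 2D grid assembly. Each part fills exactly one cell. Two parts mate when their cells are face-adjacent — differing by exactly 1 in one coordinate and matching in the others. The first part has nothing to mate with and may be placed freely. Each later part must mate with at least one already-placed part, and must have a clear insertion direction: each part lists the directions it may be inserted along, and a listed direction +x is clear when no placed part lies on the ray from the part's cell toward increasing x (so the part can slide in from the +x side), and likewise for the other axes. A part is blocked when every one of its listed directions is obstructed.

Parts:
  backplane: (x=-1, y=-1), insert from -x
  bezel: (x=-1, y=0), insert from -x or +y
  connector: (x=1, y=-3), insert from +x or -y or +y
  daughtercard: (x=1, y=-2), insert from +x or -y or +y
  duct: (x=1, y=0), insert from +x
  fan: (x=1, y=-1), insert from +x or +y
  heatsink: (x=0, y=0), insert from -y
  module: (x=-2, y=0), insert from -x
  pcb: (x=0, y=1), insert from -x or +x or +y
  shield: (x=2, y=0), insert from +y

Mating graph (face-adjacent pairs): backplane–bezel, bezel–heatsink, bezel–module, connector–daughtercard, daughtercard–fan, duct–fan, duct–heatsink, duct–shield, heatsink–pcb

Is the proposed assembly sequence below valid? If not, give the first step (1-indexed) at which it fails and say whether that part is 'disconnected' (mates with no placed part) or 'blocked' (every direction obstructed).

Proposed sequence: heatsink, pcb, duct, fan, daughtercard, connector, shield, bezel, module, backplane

Valid

1. heatsink@(0, 0) [-y clear] — {heatsink}
2. pcb@(0, 1) [-x clear] — {heatsink, pcb}
3. duct@(1, 0) [+x clear] — {duct, heatsink, pcb}
4. fan@(1, -1) [+x clear] — {duct, fan, heatsink, pcb}
5. daughtercard@(1, -2) [+x clear] — {daughtercard, duct, fan, heatsink, pcb}
6. connector@(1, -3) [+x clear] — {connector, daughtercard, duct, fan, heatsink, pcb}
7. shield@(2, 0) [+y clear] — {connector, daughtercard, duct, fan, heatsink, pcb, shield}
8. bezel@(-1, 0) [-x clear] — {bezel, connector, daughtercard, duct, fan, heatsink, pcb, shield}
9. module@(-2, 0) [-x clear] — {bezel, connector, daughtercard, duct, fan, heatsink, module, pcb, shield}
10. backplane@(-1, -1) [-x clear] — {backplane, bezel, connector, daughtercard, duct, fan, heatsink, module, pcb, shield}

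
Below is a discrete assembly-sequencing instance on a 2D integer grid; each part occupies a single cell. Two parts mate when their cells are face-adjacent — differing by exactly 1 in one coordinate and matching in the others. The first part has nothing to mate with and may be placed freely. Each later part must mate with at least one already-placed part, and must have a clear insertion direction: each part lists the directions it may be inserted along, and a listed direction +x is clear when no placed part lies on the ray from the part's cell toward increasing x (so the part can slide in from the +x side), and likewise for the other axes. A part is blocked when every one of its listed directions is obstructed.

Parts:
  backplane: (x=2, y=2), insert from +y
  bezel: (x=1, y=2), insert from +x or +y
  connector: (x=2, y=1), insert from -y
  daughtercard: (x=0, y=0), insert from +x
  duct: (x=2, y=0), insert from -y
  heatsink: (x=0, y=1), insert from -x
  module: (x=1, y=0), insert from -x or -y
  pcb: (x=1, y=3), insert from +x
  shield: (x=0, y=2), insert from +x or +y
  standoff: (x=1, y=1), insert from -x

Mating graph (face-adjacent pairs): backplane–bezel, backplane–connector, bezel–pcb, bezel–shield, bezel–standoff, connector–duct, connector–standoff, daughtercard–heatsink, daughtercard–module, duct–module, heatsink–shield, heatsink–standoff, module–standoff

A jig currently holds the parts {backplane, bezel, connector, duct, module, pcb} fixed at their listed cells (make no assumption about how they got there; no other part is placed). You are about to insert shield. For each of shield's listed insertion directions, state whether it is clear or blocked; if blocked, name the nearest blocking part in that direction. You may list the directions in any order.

+x: blocked by bezel; +y: clear

+x: nearest on ray is bezel@(1, 2) ⇒ blocked
+y: ray from shield(0, 2) has no placed part ⇒ clear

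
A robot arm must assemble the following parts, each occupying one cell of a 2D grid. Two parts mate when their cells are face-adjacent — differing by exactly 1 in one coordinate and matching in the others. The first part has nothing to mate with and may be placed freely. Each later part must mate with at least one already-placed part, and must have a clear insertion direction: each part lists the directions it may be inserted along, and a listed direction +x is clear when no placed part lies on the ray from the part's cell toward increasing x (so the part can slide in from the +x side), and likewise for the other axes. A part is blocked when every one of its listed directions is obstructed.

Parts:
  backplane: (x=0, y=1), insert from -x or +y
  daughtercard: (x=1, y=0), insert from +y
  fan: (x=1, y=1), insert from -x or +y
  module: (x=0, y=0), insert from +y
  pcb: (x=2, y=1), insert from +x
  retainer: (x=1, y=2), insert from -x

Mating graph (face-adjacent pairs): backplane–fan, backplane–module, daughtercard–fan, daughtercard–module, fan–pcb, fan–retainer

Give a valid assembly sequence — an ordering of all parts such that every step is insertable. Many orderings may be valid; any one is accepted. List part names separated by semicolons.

module; backplane; daughtercard; fan; retainer; pcb

1. module@(0, 0) [+y clear] — {module}
2. backplane@(0, 1) [-x clear] — {backplane, module}
3. daughtercard@(1, 0) [+y clear] — {backplane, daughtercard, module}
4. fan@(1, 1) [+y clear] — {backplane, daughtercard, fan, module}
5. retainer@(1, 2) [-x clear] — {backplane, daughtercard, fan, module, retainer}
6. pcb@(2, 1) [+x clear] — {backplane, daughtercard, fan, module, pcb, retainer}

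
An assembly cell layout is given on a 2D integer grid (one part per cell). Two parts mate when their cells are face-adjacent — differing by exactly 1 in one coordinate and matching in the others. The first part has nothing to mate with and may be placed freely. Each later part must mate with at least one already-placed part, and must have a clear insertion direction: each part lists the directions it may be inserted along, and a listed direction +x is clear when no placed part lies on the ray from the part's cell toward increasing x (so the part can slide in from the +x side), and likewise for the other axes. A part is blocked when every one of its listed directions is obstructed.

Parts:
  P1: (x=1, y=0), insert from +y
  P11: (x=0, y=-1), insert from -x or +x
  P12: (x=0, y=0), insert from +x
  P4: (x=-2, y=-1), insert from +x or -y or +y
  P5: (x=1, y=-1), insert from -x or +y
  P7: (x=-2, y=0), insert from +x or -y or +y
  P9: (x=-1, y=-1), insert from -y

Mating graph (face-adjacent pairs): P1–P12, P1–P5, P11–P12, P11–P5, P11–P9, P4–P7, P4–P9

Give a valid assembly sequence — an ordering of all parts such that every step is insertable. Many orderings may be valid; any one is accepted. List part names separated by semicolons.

1. P11@(0, -1) [-x clear] — {P11}
2. P9@(-1, -1) [-y clear] — {P11, P9}
3. P4@(-2, -1) [-y clear] — {P11, P4, P9}
4. P5@(1, -1) [+y clear] — {P11, P4, P5, P9}
5. P12@(0, 0) [+x clear] — {P11, P12, P4, P5, P9}
6. P7@(-2, 0) [+y clear] — {P11, P12, P4, P5, P7, P9}
7. P1@(1, 0) [+y clear] — {P1, P11, P12, P4, P5, P7, P9}

P11; P9; P4; P5; P12; P7; P1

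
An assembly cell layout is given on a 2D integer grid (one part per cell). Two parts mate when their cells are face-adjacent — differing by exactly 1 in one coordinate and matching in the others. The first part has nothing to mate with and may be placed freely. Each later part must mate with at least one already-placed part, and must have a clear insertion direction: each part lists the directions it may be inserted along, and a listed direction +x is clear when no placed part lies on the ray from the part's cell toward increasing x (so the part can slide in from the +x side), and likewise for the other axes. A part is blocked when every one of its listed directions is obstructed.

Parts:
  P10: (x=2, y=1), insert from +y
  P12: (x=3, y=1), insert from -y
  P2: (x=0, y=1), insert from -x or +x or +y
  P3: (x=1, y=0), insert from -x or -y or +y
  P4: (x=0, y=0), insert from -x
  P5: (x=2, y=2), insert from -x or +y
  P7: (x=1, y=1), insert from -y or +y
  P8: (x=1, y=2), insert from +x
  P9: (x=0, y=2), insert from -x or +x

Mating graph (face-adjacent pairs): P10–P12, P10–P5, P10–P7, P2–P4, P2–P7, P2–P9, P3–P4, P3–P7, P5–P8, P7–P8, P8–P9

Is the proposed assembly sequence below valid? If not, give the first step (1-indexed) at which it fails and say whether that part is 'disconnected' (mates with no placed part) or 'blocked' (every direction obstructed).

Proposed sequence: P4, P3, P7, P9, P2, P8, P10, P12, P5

1. P4@(0, 0) [-x clear] — {P4}
2. P3@(1, 0) [-y clear] — {P3, P4}
3. P7@(1, 1) [+y clear] — {P3, P4, P7}
4. P9@(0, 2) — no placed neighbour ⇒ disconnected

Invalid at step 4 (disconnected)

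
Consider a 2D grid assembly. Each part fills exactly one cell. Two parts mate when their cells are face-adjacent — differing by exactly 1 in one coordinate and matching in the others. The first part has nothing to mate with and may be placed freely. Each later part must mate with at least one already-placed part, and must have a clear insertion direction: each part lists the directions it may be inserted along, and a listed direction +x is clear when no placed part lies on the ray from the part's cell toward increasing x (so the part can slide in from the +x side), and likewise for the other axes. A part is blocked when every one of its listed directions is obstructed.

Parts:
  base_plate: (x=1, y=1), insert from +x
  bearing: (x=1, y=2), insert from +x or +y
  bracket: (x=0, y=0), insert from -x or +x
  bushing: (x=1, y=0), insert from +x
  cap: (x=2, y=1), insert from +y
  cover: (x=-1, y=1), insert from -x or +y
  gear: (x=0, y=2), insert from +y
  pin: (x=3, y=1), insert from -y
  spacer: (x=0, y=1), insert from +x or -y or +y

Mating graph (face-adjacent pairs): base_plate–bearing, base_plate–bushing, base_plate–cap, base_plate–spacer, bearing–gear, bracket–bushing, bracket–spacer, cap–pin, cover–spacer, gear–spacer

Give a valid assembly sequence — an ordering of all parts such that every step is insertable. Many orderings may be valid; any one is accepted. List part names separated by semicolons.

1. cover@(-1, 1) [-x clear] — {cover}
2. spacer@(0, 1) [+x clear] — {cover, spacer}
3. gear@(0, 2) [+y clear] — {cover, gear, spacer}
4. base_plate@(1, 1) [+x clear] — {base_plate, cover, gear, spacer}
5. cap@(2, 1) [+y clear] — {base_plate, cap, cover, gear, spacer}
6. pin@(3, 1) [-y clear] — {base_plate, cap, cover, gear, pin, spacer}
7. bearing@(1, 2) [+x clear] — {base_plate, bearing, cap, cover, gear, pin, spacer}
8. bushing@(1, 0) [+x clear] — {base_plate, bearing, bushing, cap, cover, gear, pin, spacer}
9. bracket@(0, 0) [-x clear] — {base_plate, bearing, bracket, bushing, cap, cover, gear, pin, spacer}

cover; spacer; gear; base_plate; cap; pin; bearing; bushing; bracket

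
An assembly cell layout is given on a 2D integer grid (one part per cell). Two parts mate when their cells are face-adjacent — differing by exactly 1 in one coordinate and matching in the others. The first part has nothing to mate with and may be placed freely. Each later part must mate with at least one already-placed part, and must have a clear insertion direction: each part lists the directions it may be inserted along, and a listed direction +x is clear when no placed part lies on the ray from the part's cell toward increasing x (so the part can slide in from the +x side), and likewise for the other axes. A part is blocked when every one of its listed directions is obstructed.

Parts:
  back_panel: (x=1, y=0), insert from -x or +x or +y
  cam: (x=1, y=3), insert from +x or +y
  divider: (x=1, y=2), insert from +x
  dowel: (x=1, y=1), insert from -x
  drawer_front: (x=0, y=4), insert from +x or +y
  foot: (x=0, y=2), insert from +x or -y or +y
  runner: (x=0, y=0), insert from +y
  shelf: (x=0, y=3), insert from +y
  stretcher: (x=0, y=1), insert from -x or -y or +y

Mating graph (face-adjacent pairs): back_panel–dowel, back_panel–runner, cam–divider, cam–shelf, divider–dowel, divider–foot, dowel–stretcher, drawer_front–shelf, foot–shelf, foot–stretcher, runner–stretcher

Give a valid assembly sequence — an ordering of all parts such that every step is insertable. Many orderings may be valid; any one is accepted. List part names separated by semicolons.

runner; back_panel; dowel; divider; foot; shelf; drawer_front; cam; stretcher

1. runner@(0, 0) [+y clear] — {runner}
2. back_panel@(1, 0) [+x clear] — {back_panel, runner}
3. dowel@(1, 1) [-x clear] — {back_panel, dowel, runner}
4. divider@(1, 2) [+x clear] — {back_panel, divider, dowel, runner}
5. foot@(0, 2) [+y clear] — {back_panel, divider, dowel, foot, runner}
6. shelf@(0, 3) [+y clear] — {back_panel, divider, dowel, foot, runner, shelf}
7. drawer_front@(0, 4) [+x clear] — {back_panel, divider, dowel, drawer_front, foot, runner, shelf}
8. cam@(1, 3) [+x clear] — {back_panel, cam, divider, dowel, drawer_front, foot, runner, shelf}
9. stretcher@(0, 1) [-x clear] — {back_panel, cam, divider, dowel, drawer_front, foot, runner, shelf, stretcher}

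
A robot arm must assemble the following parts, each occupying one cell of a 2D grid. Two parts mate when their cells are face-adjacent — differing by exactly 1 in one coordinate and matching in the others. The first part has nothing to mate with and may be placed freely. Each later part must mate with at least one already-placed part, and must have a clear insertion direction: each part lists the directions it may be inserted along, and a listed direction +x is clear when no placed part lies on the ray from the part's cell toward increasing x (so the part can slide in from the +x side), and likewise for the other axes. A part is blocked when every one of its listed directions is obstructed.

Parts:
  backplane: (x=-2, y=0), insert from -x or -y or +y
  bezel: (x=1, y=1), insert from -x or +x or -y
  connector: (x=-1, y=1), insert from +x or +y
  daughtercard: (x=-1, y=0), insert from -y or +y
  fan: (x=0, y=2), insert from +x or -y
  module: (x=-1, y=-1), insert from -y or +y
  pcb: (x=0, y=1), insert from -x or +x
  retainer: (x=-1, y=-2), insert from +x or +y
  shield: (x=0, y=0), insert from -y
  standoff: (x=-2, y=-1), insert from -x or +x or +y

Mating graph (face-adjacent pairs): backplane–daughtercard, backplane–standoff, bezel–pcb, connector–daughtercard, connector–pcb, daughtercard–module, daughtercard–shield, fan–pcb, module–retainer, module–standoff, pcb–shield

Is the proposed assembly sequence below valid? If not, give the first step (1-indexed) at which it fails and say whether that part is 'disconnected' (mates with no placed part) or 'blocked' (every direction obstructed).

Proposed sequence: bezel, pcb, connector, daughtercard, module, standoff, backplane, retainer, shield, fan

Valid

1. bezel@(1, 1) [-x clear] — {bezel}
2. pcb@(0, 1) [-x clear] — {bezel, pcb}
3. connector@(-1, 1) [+y clear] — {bezel, connector, pcb}
4. daughtercard@(-1, 0) [-y clear] — {bezel, connector, daughtercard, pcb}
5. module@(-1, -1) [-y clear] — {bezel, connector, daughtercard, module, pcb}
6. standoff@(-2, -1) [-x clear] — {bezel, connector, daughtercard, module, pcb, standoff}
7. backplane@(-2, 0) [-x clear] — {backplane, bezel, connector, daughtercard, module, pcb, standoff}
8. retainer@(-1, -2) [+x clear] — {backplane, bezel, connector, daughtercard, module, pcb, retainer, standoff}
9. shield@(0, 0) [-y clear] — {backplane, bezel, connector, daughtercard, module, pcb, retainer, shield, standoff}
10. fan@(0, 2) [+x clear] — {backplane, bezel, connector, daughtercard, fan, module, pcb, retainer, shield, standoff}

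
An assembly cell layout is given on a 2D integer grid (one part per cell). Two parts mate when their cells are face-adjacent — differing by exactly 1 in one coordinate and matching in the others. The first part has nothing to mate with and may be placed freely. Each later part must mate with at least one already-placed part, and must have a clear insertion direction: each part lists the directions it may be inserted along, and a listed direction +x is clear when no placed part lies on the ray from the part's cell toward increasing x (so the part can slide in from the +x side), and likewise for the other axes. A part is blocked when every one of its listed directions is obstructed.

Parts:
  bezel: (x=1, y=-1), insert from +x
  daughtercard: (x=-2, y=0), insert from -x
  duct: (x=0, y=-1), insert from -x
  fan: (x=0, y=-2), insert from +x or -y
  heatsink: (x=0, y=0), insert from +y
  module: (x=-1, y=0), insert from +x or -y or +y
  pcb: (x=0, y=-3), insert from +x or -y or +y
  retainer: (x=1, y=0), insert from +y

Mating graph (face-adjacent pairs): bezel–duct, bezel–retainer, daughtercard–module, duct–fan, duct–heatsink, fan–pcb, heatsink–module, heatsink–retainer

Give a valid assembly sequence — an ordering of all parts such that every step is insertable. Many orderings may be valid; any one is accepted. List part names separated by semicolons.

1. fan@(0, -2) [+x clear] — {fan}
2. duct@(0, -1) [-x clear] — {duct, fan}
3. heatsink@(0, 0) [+y clear] — {duct, fan, heatsink}
4. retainer@(1, 0) [+y clear] — {duct, fan, heatsink, retainer}
5. bezel@(1, -1) [+x clear] — {bezel, duct, fan, heatsink, retainer}
6. pcb@(0, -3) [+x clear] — {bezel, duct, fan, heatsink, pcb, retainer}
7. module@(-1, 0) [-y clear] — {bezel, duct, fan, heatsink, module, pcb, retainer}
8. daughtercard@(-2, 0) [-x clear] — {bezel, daughtercard, duct, fan, heatsink, module, pcb, retainer}

fan; duct; heatsink; retainer; bezel; pcb; module; daughtercard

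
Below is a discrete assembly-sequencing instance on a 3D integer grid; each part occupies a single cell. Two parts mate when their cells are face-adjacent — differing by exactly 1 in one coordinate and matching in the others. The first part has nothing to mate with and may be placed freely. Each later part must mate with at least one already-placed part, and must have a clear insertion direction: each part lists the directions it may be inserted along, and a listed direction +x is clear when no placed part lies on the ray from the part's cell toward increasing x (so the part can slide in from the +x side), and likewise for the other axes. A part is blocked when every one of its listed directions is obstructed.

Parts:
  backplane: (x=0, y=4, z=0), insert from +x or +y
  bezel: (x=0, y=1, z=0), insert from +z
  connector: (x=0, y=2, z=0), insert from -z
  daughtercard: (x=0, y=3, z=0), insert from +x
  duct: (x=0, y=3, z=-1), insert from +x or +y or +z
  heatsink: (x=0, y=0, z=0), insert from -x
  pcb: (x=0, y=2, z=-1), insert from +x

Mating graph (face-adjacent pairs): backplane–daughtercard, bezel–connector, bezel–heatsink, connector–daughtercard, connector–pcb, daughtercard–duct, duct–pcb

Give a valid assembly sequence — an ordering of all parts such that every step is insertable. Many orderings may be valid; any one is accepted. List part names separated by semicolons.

1. backplane@(0, 4, 0) [+x clear] — {backplane}
2. daughtercard@(0, 3, 0) [+x clear] — {backplane, daughtercard}
3. duct@(0, 3, -1) [+x clear] — {backplane, daughtercard, duct}
4. connector@(0, 2, 0) [-z clear] — {backplane, connector, daughtercard, duct}
5. bezel@(0, 1, 0) [+z clear] — {backplane, bezel, connector, daughtercard, duct}
6. pcb@(0, 2, -1) [+x clear] — {backplane, bezel, connector, daughtercard, duct, pcb}
7. heatsink@(0, 0, 0) [-x clear] — {backplane, bezel, connector, daughtercard, duct, heatsink, pcb}

backplane; daughtercard; duct; connector; bezel; pcb; heatsink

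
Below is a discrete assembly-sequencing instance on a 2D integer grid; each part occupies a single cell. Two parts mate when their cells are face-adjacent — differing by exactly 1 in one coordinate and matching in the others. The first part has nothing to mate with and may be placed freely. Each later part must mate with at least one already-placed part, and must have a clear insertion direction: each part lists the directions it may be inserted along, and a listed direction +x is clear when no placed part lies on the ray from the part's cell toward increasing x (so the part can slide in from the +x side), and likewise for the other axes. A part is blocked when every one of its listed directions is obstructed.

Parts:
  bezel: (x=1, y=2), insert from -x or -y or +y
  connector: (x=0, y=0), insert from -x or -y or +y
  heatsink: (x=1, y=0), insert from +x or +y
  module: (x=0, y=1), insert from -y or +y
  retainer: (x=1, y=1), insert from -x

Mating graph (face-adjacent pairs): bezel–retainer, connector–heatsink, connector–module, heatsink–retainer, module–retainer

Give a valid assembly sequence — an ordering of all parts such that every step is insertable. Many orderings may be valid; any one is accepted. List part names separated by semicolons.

bezel; retainer; module; heatsink; connector

1. bezel@(1, 2) [-x clear] — {bezel}
2. retainer@(1, 1) [-x clear] — {bezel, retainer}
3. module@(0, 1) [-y clear] — {bezel, module, retainer}
4. heatsink@(1, 0) [+x clear] — {bezel, heatsink, module, retainer}
5. connector@(0, 0) [-x clear] — {bezel, connector, heatsink, module, retainer}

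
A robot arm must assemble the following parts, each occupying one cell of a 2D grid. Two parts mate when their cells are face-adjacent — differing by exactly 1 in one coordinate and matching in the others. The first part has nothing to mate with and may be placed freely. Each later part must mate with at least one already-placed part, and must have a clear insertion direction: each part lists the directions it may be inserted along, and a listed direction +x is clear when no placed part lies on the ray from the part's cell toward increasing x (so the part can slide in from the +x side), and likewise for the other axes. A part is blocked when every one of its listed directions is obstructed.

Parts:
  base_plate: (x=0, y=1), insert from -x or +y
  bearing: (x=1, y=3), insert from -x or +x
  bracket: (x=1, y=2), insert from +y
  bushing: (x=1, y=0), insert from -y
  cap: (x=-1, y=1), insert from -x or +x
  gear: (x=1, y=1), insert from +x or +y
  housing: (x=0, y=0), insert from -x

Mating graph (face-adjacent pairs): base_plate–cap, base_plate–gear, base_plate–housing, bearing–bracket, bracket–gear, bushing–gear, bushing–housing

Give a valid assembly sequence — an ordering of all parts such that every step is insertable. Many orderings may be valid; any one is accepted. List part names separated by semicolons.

housing; base_plate; bushing; gear; bracket; cap; bearing

1. housing@(0, 0) [-x clear] — {housing}
2. base_plate@(0, 1) [-x clear] — {base_plate, housing}
3. bushing@(1, 0) [-y clear] — {base_plate, bushing, housing}
4. gear@(1, 1) [+x clear] — {base_plate, bushing, gear, housing}
5. bracket@(1, 2) [+y clear] — {base_plate, bracket, bushing, gear, housing}
6. cap@(-1, 1) [-x clear] — {base_plate, bracket, bushing, cap, gear, housing}
7. bearing@(1, 3) [-x clear] — {base_plate, bearing, bracket, bushing, cap, gear, housing}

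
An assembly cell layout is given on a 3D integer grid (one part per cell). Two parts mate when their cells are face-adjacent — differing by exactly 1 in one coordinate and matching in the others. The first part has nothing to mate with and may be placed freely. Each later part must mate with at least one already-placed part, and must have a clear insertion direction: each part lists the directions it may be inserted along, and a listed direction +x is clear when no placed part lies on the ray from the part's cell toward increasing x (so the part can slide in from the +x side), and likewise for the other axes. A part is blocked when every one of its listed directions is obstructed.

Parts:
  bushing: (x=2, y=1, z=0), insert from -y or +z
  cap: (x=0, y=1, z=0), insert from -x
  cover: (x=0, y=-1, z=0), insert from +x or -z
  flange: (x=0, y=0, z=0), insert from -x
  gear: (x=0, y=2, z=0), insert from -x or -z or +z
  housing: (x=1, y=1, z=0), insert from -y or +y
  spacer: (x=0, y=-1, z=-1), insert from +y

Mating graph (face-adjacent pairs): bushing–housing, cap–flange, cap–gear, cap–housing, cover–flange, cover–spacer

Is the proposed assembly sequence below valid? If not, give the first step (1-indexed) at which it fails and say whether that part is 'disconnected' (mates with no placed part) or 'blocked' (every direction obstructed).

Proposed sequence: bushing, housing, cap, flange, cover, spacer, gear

Valid

1. bushing@(2, 1, 0) [-y clear] — {bushing}
2. housing@(1, 1, 0) [-y clear] — {bushing, housing}
3. cap@(0, 1, 0) [-x clear] — {bushing, cap, housing}
4. flange@(0, 0, 0) [-x clear] — {bushing, cap, flange, housing}
5. cover@(0, -1, 0) [+x clear] — {bushing, cap, cover, flange, housing}
6. spacer@(0, -1, -1) [+y clear] — {bushing, cap, cover, flange, housing, spacer}
7. gear@(0, 2, 0) [-x clear] — {bushing, cap, cover, flange, gear, housing, spacer}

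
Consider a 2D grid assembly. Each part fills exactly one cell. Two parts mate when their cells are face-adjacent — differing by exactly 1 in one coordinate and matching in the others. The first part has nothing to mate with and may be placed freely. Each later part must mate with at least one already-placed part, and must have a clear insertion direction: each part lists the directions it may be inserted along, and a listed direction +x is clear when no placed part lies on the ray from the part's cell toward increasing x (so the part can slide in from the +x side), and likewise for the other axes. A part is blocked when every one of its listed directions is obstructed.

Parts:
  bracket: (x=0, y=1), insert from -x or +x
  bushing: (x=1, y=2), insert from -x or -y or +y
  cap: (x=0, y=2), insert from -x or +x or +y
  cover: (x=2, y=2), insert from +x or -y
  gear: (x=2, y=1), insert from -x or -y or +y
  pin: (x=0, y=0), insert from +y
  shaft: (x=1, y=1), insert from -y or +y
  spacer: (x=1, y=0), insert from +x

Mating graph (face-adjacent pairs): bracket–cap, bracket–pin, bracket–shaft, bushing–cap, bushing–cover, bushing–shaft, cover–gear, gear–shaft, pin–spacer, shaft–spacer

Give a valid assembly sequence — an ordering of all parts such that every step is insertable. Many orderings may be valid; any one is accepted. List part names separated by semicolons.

1. cover@(2, 2) [+x clear] — {cover}
2. gear@(2, 1) [-x clear] — {cover, gear}
3. bushing@(1, 2) [-x clear] — {bushing, cover, gear}
4. shaft@(1, 1) [-y clear] — {bushing, cover, gear, shaft}
5. spacer@(1, 0) [+x clear] — {bushing, cover, gear, shaft, spacer}
6. pin@(0, 0) [+y clear] — {bushing, cover, gear, pin, shaft, spacer}
7. bracket@(0, 1) [-x clear] — {bracket, bushing, cover, gear, pin, shaft, spacer}
8. cap@(0, 2) [-x clear] — {bracket, bushing, cap, cover, gear, pin, shaft, spacer}

cover; gear; bushing; shaft; spacer; pin; bracket; cap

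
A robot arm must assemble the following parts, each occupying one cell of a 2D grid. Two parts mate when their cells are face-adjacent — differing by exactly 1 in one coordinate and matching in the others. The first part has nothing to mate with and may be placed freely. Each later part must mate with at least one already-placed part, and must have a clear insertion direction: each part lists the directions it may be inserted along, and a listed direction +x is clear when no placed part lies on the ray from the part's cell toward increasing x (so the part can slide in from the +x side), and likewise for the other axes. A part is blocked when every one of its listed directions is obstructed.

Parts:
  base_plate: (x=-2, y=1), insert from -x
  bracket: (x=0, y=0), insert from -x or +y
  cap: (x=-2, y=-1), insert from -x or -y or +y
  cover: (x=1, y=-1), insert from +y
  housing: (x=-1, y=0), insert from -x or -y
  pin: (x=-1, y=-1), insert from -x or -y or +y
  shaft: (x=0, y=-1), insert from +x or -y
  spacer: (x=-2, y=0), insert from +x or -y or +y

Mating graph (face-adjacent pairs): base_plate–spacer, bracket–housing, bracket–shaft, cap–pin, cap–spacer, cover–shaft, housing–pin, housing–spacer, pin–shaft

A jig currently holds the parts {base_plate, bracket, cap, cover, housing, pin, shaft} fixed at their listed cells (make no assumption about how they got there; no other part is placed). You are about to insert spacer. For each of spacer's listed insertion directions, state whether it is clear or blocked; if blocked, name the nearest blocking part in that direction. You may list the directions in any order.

+x: blocked by housing; +y: blocked by base_plate; -y: blocked by cap

+x: nearest on ray is housing@(-1, 0) ⇒ blocked
-y: nearest on ray is cap@(-2, -1) ⇒ blocked
+y: nearest on ray is base_plate@(-2, 1) ⇒ blocked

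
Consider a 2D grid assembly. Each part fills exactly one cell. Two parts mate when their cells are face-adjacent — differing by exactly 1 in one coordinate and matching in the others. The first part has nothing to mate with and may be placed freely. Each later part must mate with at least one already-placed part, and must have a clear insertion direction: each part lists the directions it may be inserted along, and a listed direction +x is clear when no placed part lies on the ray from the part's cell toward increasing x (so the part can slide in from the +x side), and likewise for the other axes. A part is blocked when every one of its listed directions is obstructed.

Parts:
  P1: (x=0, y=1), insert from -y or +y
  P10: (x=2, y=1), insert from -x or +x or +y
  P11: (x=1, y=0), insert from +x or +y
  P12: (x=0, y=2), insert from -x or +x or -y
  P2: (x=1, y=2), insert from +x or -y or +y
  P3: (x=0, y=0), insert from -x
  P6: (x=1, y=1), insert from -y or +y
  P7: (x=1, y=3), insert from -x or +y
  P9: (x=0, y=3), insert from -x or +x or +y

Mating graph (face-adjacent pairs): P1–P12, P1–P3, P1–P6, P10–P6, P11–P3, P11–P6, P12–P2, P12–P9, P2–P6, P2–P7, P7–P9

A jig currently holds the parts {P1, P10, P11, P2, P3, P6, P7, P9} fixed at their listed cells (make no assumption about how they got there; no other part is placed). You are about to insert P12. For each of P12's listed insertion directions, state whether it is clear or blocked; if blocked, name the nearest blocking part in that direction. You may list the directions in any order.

+x: blocked by P2; -x: clear; -y: blocked by P1

-x: ray from P12(0, 2) has no placed part ⇒ clear
+x: nearest on ray is P2@(1, 2) ⇒ blocked
-y: nearest on ray is P1@(0, 1) ⇒ blocked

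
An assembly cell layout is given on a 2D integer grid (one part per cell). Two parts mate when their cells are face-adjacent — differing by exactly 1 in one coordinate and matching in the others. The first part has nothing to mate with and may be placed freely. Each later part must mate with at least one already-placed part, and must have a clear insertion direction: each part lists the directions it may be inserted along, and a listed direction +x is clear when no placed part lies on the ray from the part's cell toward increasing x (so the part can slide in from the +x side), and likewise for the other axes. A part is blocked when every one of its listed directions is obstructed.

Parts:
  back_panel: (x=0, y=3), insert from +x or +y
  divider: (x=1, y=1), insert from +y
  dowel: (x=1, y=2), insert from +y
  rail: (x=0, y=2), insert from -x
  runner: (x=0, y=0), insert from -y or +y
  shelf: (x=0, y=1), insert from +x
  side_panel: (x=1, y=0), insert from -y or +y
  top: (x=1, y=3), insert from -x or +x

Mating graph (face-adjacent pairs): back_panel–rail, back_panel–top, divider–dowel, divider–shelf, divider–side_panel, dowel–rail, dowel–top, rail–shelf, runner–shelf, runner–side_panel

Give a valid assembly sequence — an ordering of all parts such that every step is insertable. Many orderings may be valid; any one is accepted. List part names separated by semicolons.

back_panel; rail; shelf; divider; dowel; runner; top; side_panel

1. back_panel@(0, 3) [+x clear] — {back_panel}
2. rail@(0, 2) [-x clear] — {back_panel, rail}
3. shelf@(0, 1) [+x clear] — {back_panel, rail, shelf}
4. divider@(1, 1) [+y clear] — {back_panel, divider, rail, shelf}
5. dowel@(1, 2) [+y clear] — {back_panel, divider, dowel, rail, shelf}
6. runner@(0, 0) [-y clear] — {back_panel, divider, dowel, rail, runner, shelf}
7. top@(1, 3) [+x clear] — {back_panel, divider, dowel, rail, runner, shelf, top}
8. side_panel@(1, 0) [-y clear] — {back_panel, divider, dowel, rail, runner, shelf, side_panel, top}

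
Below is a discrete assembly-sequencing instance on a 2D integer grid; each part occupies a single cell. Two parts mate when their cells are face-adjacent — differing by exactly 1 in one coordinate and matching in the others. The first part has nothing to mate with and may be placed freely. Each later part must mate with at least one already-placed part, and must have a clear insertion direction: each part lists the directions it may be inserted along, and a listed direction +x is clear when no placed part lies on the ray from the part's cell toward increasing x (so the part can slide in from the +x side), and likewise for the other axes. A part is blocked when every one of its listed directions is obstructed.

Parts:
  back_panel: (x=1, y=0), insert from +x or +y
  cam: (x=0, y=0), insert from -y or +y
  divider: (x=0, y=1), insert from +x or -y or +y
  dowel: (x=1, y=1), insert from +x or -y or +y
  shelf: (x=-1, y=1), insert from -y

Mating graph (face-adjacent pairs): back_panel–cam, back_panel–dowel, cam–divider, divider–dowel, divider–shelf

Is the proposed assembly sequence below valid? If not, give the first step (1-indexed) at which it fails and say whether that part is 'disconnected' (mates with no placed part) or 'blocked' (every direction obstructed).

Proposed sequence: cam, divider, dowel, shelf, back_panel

1. cam@(0, 0) [-y clear] — {cam}
2. divider@(0, 1) [+x clear] — {cam, divider}
3. dowel@(1, 1) [+x clear] — {cam, divider, dowel}
4. shelf@(-1, 1) [-y clear] — {cam, divider, dowel, shelf}
5. back_panel@(1, 0) [+x clear] — {back_panel, cam, divider, dowel, shelf}

Valid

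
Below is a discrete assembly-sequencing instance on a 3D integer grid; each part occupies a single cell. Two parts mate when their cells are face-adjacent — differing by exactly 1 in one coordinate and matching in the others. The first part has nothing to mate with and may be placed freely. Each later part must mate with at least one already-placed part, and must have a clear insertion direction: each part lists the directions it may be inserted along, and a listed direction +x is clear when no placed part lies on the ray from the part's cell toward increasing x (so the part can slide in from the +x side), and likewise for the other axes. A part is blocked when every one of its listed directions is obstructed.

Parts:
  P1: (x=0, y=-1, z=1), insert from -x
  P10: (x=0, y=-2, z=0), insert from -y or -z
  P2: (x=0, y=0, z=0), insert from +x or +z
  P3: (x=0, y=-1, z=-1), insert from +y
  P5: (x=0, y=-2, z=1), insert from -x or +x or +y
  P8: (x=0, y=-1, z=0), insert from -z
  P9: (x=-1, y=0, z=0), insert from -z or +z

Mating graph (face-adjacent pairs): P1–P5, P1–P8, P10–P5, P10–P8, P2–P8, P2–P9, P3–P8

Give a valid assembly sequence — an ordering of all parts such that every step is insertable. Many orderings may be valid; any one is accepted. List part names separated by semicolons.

1. P9@(-1, 0, 0) [-z clear] — {P9}
2. P2@(0, 0, 0) [+x clear] — {P2, P9}
3. P8@(0, -1, 0) [-z clear] — {P2, P8, P9}
4. P3@(0, -1, -1) [+y clear] — {P2, P3, P8, P9}
5. P1@(0, -1, 1) [-x clear] — {P1, P2, P3, P8, P9}
6. P10@(0, -2, 0) [-y clear] — {P1, P10, P2, P3, P8, P9}
7. P5@(0, -2, 1) [-x clear] — {P1, P10, P2, P3, P5, P8, P9}

P9; P2; P8; P3; P1; P10; P5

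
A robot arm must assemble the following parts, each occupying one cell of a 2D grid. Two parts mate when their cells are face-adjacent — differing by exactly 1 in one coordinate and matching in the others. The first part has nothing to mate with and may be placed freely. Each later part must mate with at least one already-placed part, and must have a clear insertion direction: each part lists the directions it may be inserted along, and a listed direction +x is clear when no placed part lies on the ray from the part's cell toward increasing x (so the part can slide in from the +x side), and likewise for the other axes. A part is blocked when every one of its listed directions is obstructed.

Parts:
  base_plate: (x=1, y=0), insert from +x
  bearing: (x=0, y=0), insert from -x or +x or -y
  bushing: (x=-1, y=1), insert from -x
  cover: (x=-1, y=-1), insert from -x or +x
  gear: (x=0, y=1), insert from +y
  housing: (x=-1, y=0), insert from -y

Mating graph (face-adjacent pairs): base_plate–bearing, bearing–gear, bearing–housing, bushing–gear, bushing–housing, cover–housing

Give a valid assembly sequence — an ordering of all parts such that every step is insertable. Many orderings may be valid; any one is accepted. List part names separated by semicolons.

1. bushing@(-1, 1) [-x clear] — {bushing}
2. housing@(-1, 0) [-y clear] — {bushing, housing}
3. cover@(-1, -1) [-x clear] — {bushing, cover, housing}
4. bearing@(0, 0) [+x clear] — {bearing, bushing, cover, housing}
5. gear@(0, 1) [+y clear] — {bearing, bushing, cover, gear, housing}
6. base_plate@(1, 0) [+x clear] — {base_plate, bearing, bushing, cover, gear, housing}

bushing; housing; cover; bearing; gear; base_plate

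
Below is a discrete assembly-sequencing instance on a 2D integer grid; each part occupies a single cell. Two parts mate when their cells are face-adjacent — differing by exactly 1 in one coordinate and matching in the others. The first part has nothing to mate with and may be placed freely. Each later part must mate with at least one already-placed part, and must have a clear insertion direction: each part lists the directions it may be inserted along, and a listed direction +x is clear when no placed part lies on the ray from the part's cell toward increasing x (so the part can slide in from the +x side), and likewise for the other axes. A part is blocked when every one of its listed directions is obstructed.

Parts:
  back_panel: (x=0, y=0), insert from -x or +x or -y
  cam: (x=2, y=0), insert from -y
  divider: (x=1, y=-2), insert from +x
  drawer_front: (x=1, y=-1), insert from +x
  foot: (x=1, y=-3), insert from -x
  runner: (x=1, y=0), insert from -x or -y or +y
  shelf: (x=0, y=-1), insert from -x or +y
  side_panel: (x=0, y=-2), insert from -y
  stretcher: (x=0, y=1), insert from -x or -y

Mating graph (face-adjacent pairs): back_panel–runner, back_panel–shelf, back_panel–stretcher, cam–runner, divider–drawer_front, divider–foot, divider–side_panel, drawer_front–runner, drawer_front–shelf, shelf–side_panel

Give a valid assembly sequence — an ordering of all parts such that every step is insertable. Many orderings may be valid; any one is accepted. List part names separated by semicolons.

1. drawer_front@(1, -1) [+x clear] — {drawer_front}
2. divider@(1, -2) [+x clear] — {divider, drawer_front}
3. side_panel@(0, -2) [-y clear] — {divider, drawer_front, side_panel}
4. shelf@(0, -1) [-x clear] — {divider, drawer_front, shelf, side_panel}
5. runner@(1, 0) [-x clear] — {divider, drawer_front, runner, shelf, side_panel}
6. cam@(2, 0) [-y clear] — {cam, divider, drawer_front, runner, shelf, side_panel}
7. foot@(1, -3) [-x clear] — {cam, divider, drawer_front, foot, runner, shelf, side_panel}
8. back_panel@(0, 0) [-x clear] — {back_panel, cam, divider, drawer_front, foot, runner, shelf, side_panel}
9. stretcher@(0, 1) [-x clear] — {back_panel, cam, divider, drawer_front, foot, runner, shelf, side_panel, stretcher}

drawer_front; divider; side_panel; shelf; runner; cam; foot; back_panel; stretcher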